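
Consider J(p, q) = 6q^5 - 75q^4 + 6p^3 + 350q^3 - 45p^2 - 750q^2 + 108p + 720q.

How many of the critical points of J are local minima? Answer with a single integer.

J separates as a function of p plus a function of q, so ∇J=0 decouples.
∂J/∂p = 18(p - 3)(p - 2) = 0 at p ∈ {2, 3}; ∂J/∂q = 30(q - 4)(q - 3)(q - 2)(q - 1) = 0 at q ∈ {1, 2, 3, 4}.
The Hessian is diagonal: diag(J_pp, J_qq). Second derivatives: J_pp(2)=-18, J_pp(3)=18; J_qq(1)=-180, J_qq(2)=60, J_qq(3)=-60, J_qq(4)=180.
Local minima occur where both diagonal entries positive: (3, 2), (3, 4). Count: 2.

2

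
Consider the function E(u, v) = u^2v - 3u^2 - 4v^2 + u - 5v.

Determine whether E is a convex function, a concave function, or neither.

neither

The term u^2v is cubic, so the Hessian is not constant.
∂²E/∂u² = 2v - 6, which takes both signs as v varies (negative for sufficiently negative v). A diagonal entry of the Hessian changing sign means the Hessian is neither positive- nor negative-semidefinite on all of R^2.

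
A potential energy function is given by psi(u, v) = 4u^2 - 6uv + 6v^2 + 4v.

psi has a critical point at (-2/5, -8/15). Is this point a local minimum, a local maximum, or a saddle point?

The Hessian of psi is constant: H = [[8, -6], [-6, 12]].
det(H) = 8·12 − (-6)² = 60.
det(H) > 0 and tr(H) = 20 > 0, so H is positive definite and the point is a local minimum.

local minimum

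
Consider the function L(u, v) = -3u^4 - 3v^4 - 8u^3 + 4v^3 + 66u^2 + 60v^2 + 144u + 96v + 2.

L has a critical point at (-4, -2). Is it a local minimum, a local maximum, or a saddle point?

The mixed partial ∂²L/∂u∂v is 0, so the Hessian at any point is diag(L_uu, L_vv) = diag(12(-3u^2 - 4u + 11), 12(-3v^2 + 2v + 10)).
At (-4, -2): H = diag(-252, -72).
Both eigenvalues are negative, so H is negative definite: a local maximum.

local maximum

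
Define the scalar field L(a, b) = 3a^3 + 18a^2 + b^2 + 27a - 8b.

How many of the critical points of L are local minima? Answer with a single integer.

L separates as a function of a plus a function of b, so ∇L=0 decouples.
∂L/∂a = 9(a + 1)(a + 3) = 0 at a ∈ {-3, -1}; ∂L/∂b = 2(b - 4) = 0 at b ∈ {4}.
The Hessian is diagonal: diag(L_aa, L_bb). Second derivatives: L_aa(-3)=-18, L_aa(-1)=18; L_bb(4)=2.
Local minima occur where both diagonal entries positive: (-1, 4). Count: 1.

1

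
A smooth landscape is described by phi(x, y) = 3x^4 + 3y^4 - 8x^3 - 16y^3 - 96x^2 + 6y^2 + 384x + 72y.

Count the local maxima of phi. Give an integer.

1

phi separates as a function of x plus a function of y, so ∇phi=0 decouples.
∂phi/∂x = 12(x - 4)(x - 2)(x + 4) = 0 at x ∈ {-4, 2, 4}; ∂phi/∂y = 12(y - 3)(y - 2)(y + 1) = 0 at y ∈ {-1, 2, 3}.
The Hessian is diagonal: diag(phi_xx, phi_yy). Second derivatives: phi_xx(-4)=576, phi_xx(2)=-144, phi_xx(4)=192; phi_yy(-1)=144, phi_yy(2)=-36, phi_yy(3)=48.
Local maxima occur where both diagonal entries negative: (2, 2). Count: 1.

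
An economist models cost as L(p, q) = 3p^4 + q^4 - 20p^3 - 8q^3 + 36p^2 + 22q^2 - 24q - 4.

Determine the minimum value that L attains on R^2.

-13

L(p,q) separates as A(p) + B(q) − 4, so its minimum is min A + min B − 4.
A'(p) = 12p(p - 3)(p - 2) vanishes at p ∈ {0, 2, 3}; B'(q) = 4(q - 3)(q - 2)(q - 1) vanishes at q ∈ {1, 2, 3}.
Local minima of A (where A''>0): A(0)=0, A(3)=27. Local minima of B: B(1)=-9, B(3)=-9.
So the global minimum of L is A(0) + B(1) − 4 = 0 − 9 − 4 = -13, attained at (0, 1).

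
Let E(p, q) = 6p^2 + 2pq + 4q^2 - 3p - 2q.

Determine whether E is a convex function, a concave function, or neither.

E is quadratic, so its Hessian is the constant matrix H = [[12, 2], [2, 8]].
det(H) = 92, tr(H) = 20.
det(H) > 0 and tr(H) > 0, so H is positive definite everywhere: convex.

convex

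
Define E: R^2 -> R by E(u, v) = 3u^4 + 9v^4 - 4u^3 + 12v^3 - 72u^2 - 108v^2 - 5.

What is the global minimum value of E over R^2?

E(u,v) separates as P(u) + Q(v) − 5, so its minimum is min P + min Q − 5.
P'(u) = 12u(u - 4)(u + 3) vanishes at u ∈ {-3, 0, 4}; Q'(v) = 36v(v - 2)(v + 3) vanishes at v ∈ {-3, 0, 2}.
Local minima of P (where P''>0): P(-3)=-297, P(4)=-640. Local minima of Q: Q(-3)=-567, Q(2)=-192.
So the global minimum of E is P(4) + Q(-3) − 5 = -640 − 567 − 5 = -1212, attained at (4, -3).

-1212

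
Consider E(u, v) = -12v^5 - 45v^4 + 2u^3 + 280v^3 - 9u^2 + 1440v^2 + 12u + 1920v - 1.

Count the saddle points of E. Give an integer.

E separates as a function of u plus a function of v, so ∇E=0 decouples.
∂E/∂u = 6(u - 2)(u - 1) = 0 at u ∈ {1, 2}; ∂E/∂v = -60(v - 4)(v + 1)(v + 2)(v + 4) = 0 at v ∈ {-4, -2, -1, 4}.
The Hessian is diagonal: diag(E_uu, E_vv). Second derivatives: E_uu(1)=-6, E_uu(2)=6; E_vv(-4)=2880, E_vv(-2)=-720, E_vv(-1)=900, E_vv(4)=-14400.
Saddle points occur where the two diagonal entries have opposite signs: (1, -4), (1, -1), (2, -2), (2, 4). Count: 4.

4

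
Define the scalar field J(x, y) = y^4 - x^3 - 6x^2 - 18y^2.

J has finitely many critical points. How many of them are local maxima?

1

J separates as a function of x plus a function of y, so ∇J=0 decouples.
∂J/∂x = -3x(x + 4) = 0 at x ∈ {-4, 0}; ∂J/∂y = 4y(y - 3)(y + 3) = 0 at y ∈ {-3, 0, 3}.
The Hessian is diagonal: diag(J_xx, J_yy). Second derivatives: J_xx(-4)=12, J_xx(0)=-12; J_yy(-3)=72, J_yy(0)=-36, J_yy(3)=72.
Local maxima occur where both diagonal entries negative: (0, 0). Count: 1.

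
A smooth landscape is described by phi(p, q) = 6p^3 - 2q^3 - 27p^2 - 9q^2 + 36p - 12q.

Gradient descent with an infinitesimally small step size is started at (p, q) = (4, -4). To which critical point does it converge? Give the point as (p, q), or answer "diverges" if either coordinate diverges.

(2, -2)

phi is separable, so gradient descent decouples: p follows -∂phi/∂p, q follows -∂phi/∂q.
∂phi/∂p = 18(p - 2)(p - 1); at p=4 this is 108, so p decreases.
∂phi/∂q = -6(q + 1)(q + 2); at q=-4 this is -36, so q increases.
p converges to its nearest critical value 2 (a local min of the p-part); q converges to -2. The iterate converges to (2, -2).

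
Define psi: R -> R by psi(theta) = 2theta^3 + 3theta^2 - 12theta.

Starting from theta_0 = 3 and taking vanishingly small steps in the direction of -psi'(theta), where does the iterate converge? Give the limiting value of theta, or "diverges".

psi'(theta) = 6(theta - 1)(theta + 2), so psi'(3) = 60.
Gradient descent moves in the -psi' direction, i.e. theta is decreasing.
The nearest critical point in that direction is theta = 1, where psi'' = 18 > 0 (a local minimum). The iterate converges there.

1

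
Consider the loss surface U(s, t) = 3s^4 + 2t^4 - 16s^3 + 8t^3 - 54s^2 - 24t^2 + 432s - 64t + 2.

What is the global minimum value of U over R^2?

-1233

U(s,t) separates as P(s) + Q(t) + 2, so its minimum is min P + min Q + 2.
P'(s) = 12(s - 4)(s - 3)(s + 3) vanishes at s ∈ {-3, 3, 4}; Q'(t) = 8(t - 2)(t + 1)(t + 4) vanishes at t ∈ {-4, -1, 2}.
Local minima of P (where P''>0): P(-3)=-1107, P(4)=608. Local minima of Q: Q(-4)=-128, Q(2)=-128.
So the global minimum of U is P(-3) + Q(-4) + 2 = -1107 − 128 + 2 = -1233, attained at (-3, -4).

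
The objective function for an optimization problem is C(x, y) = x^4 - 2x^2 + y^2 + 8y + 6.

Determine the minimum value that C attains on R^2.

C(x,y) separates as P(x) + Q(y) + 6, so its minimum is min P + min Q + 6.
P'(x) = 4x(x - 1)(x + 1) vanishes at x ∈ {-1, 0, 1}; Q'(y) = 2y + 8 vanishes at y ∈ {-4}.
Local minima of P (where P''>0): P(-1)=-1, P(1)=-1. Local minima of Q: Q(-4)=-16.
So the global minimum of C is P(-1) + Q(-4) + 6 = -1 − 16 + 6 = -11, attained at (-1, -4).

-11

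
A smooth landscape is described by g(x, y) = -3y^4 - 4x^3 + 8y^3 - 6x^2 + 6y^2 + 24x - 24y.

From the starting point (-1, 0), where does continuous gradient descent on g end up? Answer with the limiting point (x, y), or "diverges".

g is separable, so gradient descent decouples: x follows -∂g/∂x, y follows -∂g/∂y.
∂g/∂x = -12(x - 1)(x + 2); at x=-1 this is 24, so x decreases.
∂g/∂y = -12(y - 2)(y - 1)(y + 1); at y=0 this is -24, so y increases.
x converges to its nearest critical value -2 (a local min of the x-part); y converges to 1. The iterate converges to (-2, 1).

(-2, 1)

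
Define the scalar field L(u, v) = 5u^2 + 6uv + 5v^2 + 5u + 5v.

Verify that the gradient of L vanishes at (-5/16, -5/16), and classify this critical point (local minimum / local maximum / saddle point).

∇L = (10u + 6v + 5, 6u + 10v + 5); substituting (-5/16, -5/16) gives ∇L = (0, 0), so (-5/16, -5/16) is indeed a critical point.
The Hessian of L is constant: H = [[10, 6], [6, 10]].
det(H) = 10·10 − 6² = 64.
det(H) > 0 and tr(H) = 20 > 0, so H is positive definite and the point is a local minimum.

local minimum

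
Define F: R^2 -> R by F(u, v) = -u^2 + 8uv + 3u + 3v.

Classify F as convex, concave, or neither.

F is quadratic, so its Hessian is the constant matrix H = [[-2, 8], [8, 0]].
det(H) = -64, tr(H) = -2.
det(H) < 0, so H is indefinite: neither convex nor concave.

neither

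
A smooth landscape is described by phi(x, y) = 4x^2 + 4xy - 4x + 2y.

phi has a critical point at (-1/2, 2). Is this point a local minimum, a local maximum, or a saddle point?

saddle point

The Hessian of phi is constant: H = [[8, 4], [4, 0]].
det(H) = 8·0 − 4² = -16.
Since det(H) < 0, H is indefinite and the critical point is a saddle point.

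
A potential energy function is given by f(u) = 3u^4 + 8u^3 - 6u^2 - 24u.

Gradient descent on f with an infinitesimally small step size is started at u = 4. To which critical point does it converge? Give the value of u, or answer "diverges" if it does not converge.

f'(u) = 12(u - 1)(u + 1)(u + 2), so f'(4) = 1080.
Gradient descent moves in the -f' direction, i.e. u is decreasing.
The nearest critical point in that direction is u = 1, where f'' = 72 > 0 (a local minimum). The iterate converges there.

1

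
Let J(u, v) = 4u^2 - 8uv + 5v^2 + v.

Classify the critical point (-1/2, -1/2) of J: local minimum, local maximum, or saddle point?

local minimum

The Hessian of J is constant: H = [[8, -8], [-8, 10]].
det(H) = 8·10 − (-8)² = 16.
det(H) > 0 and tr(H) = 18 > 0, so H is positive definite and the point is a local minimum.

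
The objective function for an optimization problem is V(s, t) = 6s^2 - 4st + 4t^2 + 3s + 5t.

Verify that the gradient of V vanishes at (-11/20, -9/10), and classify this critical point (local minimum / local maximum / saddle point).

∇V = (12s - 4t + 3, -4s + 8t + 5); substituting (-11/20, -9/10) gives ∇V = (0, 0), so (-11/20, -9/10) is indeed a critical point.
The Hessian of V is constant: H = [[12, -4], [-4, 8]].
det(H) = 12·8 − (-4)² = 80.
det(H) > 0 and tr(H) = 20 > 0, so H is positive definite and the point is a local minimum.

local minimum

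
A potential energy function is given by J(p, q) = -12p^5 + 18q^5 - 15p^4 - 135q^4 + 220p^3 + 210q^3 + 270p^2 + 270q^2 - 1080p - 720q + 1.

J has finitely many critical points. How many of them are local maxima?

4

J separates as a function of p plus a function of q, so ∇J=0 decouples.
∂J/∂p = -60(p - 3)(p - 1)(p + 2)(p + 3) = 0 at p ∈ {-3, -2, 1, 3}; ∂J/∂q = 90(q - 4)(q - 2)(q - 1)(q + 1) = 0 at q ∈ {-1, 1, 2, 4}.
The Hessian is diagonal: diag(J_pp, J_qq). Second derivatives: J_pp(-3)=1440, J_pp(-2)=-900, J_pp(1)=1440, J_pp(3)=-3600; J_qq(-1)=-2700, J_qq(1)=540, J_qq(2)=-540, J_qq(4)=2700.
Local maxima occur where both diagonal entries negative: (-2, -1), (-2, 2), (3, -1), (3, 2). Count: 4.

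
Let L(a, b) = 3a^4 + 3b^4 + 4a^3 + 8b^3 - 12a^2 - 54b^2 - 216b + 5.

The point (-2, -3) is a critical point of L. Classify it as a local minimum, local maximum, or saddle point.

The mixed partial ∂²L/∂a∂b is 0, so the Hessian at any point is diag(L_aa, L_bb) = diag(12(3a^2 + 2a - 2), 12(3b^2 + 4b - 9)).
At (-2, -3): H = diag(72, 72).
Both eigenvalues are positive, so H is positive definite: a local minimum.

local minimum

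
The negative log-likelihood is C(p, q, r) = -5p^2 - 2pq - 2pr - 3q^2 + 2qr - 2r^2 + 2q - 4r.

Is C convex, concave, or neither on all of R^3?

concave

C is quadratic, so its Hessian is the constant matrix H = [[-10, -2, -2], [-2, -6, 2], [-2, 2, -4]].
Leading principal minors: -10, 56, -144.
Signs alternate −, +, − ⇒ H ≺ 0 ⇒ concave.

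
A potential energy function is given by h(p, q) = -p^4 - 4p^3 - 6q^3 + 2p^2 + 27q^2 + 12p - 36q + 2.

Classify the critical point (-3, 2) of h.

local maximum

The mixed partial ∂²h/∂p∂q is 0, so the Hessian at any point is diag(h_pp, h_qq) = diag(4(-3p^2 - 6p + 1), 18(-2q + 3)).
At (-3, 2): H = diag(-32, -18).
Both eigenvalues are negative, so H is negative definite: a local maximum.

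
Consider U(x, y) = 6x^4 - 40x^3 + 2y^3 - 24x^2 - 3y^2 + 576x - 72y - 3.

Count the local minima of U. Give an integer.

U separates as a function of x plus a function of y, so ∇U=0 decouples.
∂U/∂x = 24(x - 4)(x - 3)(x + 2) = 0 at x ∈ {-2, 3, 4}; ∂U/∂y = 6(y - 4)(y + 3) = 0 at y ∈ {-3, 4}.
The Hessian is diagonal: diag(U_xx, U_yy). Second derivatives: U_xx(-2)=720, U_xx(3)=-120, U_xx(4)=144; U_yy(-3)=-42, U_yy(4)=42.
Local minima occur where both diagonal entries positive: (-2, 4), (4, 4). Count: 2.

2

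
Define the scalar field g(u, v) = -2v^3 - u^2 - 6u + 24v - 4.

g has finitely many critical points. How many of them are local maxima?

g separates as a function of u plus a function of v, so ∇g=0 decouples.
∂g/∂u = -2(u + 3) = 0 at u ∈ {-3}; ∂g/∂v = -6(v - 2)(v + 2) = 0 at v ∈ {-2, 2}.
The Hessian is diagonal: diag(g_uu, g_vv). Second derivatives: g_uu(-3)=-2; g_vv(-2)=24, g_vv(2)=-24.
Local maxima occur where both diagonal entries negative: (-3, 2). Count: 1.

1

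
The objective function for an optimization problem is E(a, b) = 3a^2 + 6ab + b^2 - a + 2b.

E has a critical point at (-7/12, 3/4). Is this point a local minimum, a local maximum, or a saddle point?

The Hessian of E is constant: H = [[6, 6], [6, 2]].
det(H) = 6·2 − 6² = -24.
Since det(H) < 0, H is indefinite and the critical point is a saddle point.

saddle point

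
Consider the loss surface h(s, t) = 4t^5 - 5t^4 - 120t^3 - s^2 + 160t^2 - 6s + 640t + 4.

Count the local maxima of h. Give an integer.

h separates as a function of s plus a function of t, so ∇h=0 decouples.
∂h/∂s = -2(s + 3) = 0 at s ∈ {-3}; ∂h/∂t = 20(t - 4)(t - 2)(t + 1)(t + 4) = 0 at t ∈ {-4, -1, 2, 4}.
The Hessian is diagonal: diag(h_ss, h_tt). Second derivatives: h_ss(-3)=-2; h_tt(-4)=-2880, h_tt(-1)=900, h_tt(2)=-720, h_tt(4)=1600.
Local maxima occur where both diagonal entries negative: (-3, -4), (-3, 2). Count: 2.

2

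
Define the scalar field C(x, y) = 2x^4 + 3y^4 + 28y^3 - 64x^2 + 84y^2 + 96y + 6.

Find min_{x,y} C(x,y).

C(x,y) separates as P(x) + Q(y) + 6, so its minimum is min P + min Q + 6.
P'(x) = 8x(x - 4)(x + 4) vanishes at x ∈ {-4, 0, 4}; Q'(y) = 12(y + 1)(y + 2)(y + 4) vanishes at y ∈ {-4, -2, -1}.
Local minima of P (where P''>0): P(-4)=-512, P(4)=-512. Local minima of Q: Q(-4)=-64, Q(-1)=-37.
So the global minimum of C is P(-4) + Q(-4) + 6 = -512 − 64 + 6 = -570, attained at (-4, -4).

-570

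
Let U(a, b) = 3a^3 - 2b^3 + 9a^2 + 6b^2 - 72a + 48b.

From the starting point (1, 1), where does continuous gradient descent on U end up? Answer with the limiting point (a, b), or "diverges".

(2, -2)

U is separable, so gradient descent decouples: a follows -∂U/∂a, b follows -∂U/∂b.
∂U/∂a = 9(a - 2)(a + 4); at a=1 this is -45, so a increases.
∂U/∂b = -6(b - 4)(b + 2); at b=1 this is 54, so b decreases.
a converges to its nearest critical value 2 (a local min of the a-part); b converges to -2. The iterate converges to (2, -2).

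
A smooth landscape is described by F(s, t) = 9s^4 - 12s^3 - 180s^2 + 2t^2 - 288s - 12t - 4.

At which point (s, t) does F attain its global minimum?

(4, 3)

F(s,t) separates as P(s) + Q(t) − 4, so its minimum is min P + min Q − 4.
P'(s) = 36(s - 4)(s + 1)(s + 2) vanishes at s ∈ {-2, -1, 4}; Q'(t) = 4(t - 3) vanishes at t ∈ {3}.
Local minima of P (where P''>0): P(-2)=96, P(4)=-2496. Local minima of Q: Q(3)=-18.
So the global minimum of F is P(4) + Q(3) − 4 = -2496 − 18 − 4 = -2518, attained at (4, 3).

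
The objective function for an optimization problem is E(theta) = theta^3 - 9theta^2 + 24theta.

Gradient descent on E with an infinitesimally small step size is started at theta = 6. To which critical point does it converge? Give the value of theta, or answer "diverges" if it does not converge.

E'(theta) = 3(theta - 4)(theta - 2), so E'(6) = 24.
Gradient descent moves in the -E' direction, i.e. theta is decreasing.
The nearest critical point in that direction is theta = 4, where E'' = 6 > 0 (a local minimum). The iterate converges there.

4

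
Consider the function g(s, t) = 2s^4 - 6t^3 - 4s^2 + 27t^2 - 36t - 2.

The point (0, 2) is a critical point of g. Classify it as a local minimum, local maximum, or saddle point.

local maximum

The mixed partial ∂²g/∂s∂t is 0, so the Hessian at any point is diag(g_ss, g_tt) = diag(8(3s^2 - 1), 18(-2t + 3)).
At (0, 2): H = diag(-8, -18).
Both eigenvalues are negative, so H is negative definite: a local maximum.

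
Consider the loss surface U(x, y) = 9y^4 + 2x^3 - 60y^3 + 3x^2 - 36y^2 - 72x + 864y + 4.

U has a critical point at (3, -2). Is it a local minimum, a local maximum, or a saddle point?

local minimum

The mixed partial ∂²U/∂x∂y is 0, so the Hessian at any point is diag(U_xx, U_yy) = diag(6(2x + 1), 36(3y^2 - 10y - 2)).
At (3, -2): H = diag(42, 1080).
Both eigenvalues are positive, so H is positive definite: a local minimum.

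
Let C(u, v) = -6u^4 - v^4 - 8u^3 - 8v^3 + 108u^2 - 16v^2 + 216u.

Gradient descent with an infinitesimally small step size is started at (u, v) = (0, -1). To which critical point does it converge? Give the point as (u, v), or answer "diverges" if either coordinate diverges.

(-1, -2)

C is separable, so gradient descent decouples: u follows -∂C/∂u, v follows -∂C/∂v.
∂C/∂u = -24(u - 3)(u + 1)(u + 3); at u=0 this is 216, so u decreases.
∂C/∂v = -4v(v + 2)(v + 4); at v=-1 this is 12, so v decreases.
u converges to its nearest critical value -1 (a local min of the u-part); v converges to -2. The iterate converges to (-1, -2).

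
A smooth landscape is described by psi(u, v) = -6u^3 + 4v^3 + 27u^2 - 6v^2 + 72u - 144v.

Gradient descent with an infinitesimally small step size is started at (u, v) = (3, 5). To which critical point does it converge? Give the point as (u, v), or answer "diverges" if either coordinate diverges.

(-1, 4)

psi is separable, so gradient descent decouples: u follows -∂psi/∂u, v follows -∂psi/∂v.
∂psi/∂u = -18(u - 4)(u + 1); at u=3 this is 72, so u decreases.
∂psi/∂v = 12(v - 4)(v + 3); at v=5 this is 96, so v decreases.
u converges to its nearest critical value -1 (a local min of the u-part); v converges to 4. The iterate converges to (-1, 4).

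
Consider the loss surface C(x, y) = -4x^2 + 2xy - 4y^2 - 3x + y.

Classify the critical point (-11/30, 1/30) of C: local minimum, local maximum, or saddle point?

The Hessian of C is constant: H = [[-8, 2], [2, -8]].
det(H) = (-8)·(-8) − 2² = 60.
det(H) > 0 and tr(H) = -16 < 0, so H is negative definite and the point is a local maximum.

local maximum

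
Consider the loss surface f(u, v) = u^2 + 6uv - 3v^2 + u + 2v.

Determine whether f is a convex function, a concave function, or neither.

neither

f is quadratic, so its Hessian is the constant matrix H = [[2, 6], [6, -6]].
det(H) = -48, tr(H) = -4.
det(H) < 0, so H is indefinite: neither convex nor concave.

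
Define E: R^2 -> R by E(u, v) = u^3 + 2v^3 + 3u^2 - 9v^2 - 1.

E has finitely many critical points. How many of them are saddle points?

2

E separates as a function of u plus a function of v, so ∇E=0 decouples.
∂E/∂u = 3u(u + 2) = 0 at u ∈ {-2, 0}; ∂E/∂v = 6v(v - 3) = 0 at v ∈ {0, 3}.
The Hessian is diagonal: diag(E_uu, E_vv). Second derivatives: E_uu(-2)=-6, E_uu(0)=6; E_vv(0)=-18, E_vv(3)=18.
Saddle points occur where the two diagonal entries have opposite signs: (-2, 3), (0, 0). Count: 2.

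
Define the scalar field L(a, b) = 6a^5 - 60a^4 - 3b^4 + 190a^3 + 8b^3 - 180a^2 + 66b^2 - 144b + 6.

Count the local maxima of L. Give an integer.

L separates as a function of a plus a function of b, so ∇L=0 decouples.
∂L/∂a = 30a(a - 4)(a - 3)(a - 1) = 0 at a ∈ {0, 1, 3, 4}; ∂L/∂b = -12(b - 4)(b - 1)(b + 3) = 0 at b ∈ {-3, 1, 4}.
The Hessian is diagonal: diag(L_aa, L_bb). Second derivatives: L_aa(0)=-360, L_aa(1)=180, L_aa(3)=-180, L_aa(4)=360; L_bb(-3)=-336, L_bb(1)=144, L_bb(4)=-252.
Local maxima occur where both diagonal entries negative: (0, -3), (0, 4), (3, -3), (3, 4). Count: 4.

4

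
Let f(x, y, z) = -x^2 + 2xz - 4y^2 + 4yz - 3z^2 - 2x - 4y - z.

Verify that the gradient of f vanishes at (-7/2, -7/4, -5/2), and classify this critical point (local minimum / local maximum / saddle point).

local maximum

∇f = (-2x + 2z - 2, -8y + 4z - 4, 2x + 4y - 6z - 1); substituting (-7/2, -7/4, -5/2) gives ∇f = (0, 0, 0), so (-7/2, -7/4, -5/2) is indeed a critical point.
The Hessian is constant: H = [[-2, 0, 2], [0, -8, 4], [2, 4, -6]].
Leading principal minors: Δ₁ = -2, Δ₂ = 16, Δ₃ = -32.
The minors alternate sign starting negative (−, +, −), so H is negative definite: a local maximum.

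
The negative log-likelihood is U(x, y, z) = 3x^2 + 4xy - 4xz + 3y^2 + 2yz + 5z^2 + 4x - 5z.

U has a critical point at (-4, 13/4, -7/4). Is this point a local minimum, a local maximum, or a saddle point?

The Hessian is constant: H = [[6, 4, -4], [4, 6, 2], [-4, 2, 10]].
Leading principal minors: Δ₁ = 6, Δ₂ = 20, Δ₃ = 16.
All leading minors are positive, so H is positive definite: a local minimum.

local minimum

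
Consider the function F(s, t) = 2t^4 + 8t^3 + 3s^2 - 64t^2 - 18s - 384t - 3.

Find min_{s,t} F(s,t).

-1566

F(s,t) separates as P(s) + Q(t) − 3, so its minimum is min P + min Q − 3.
P'(s) = 6s - 18 vanishes at s ∈ {3}; Q'(t) = 8(t - 4)(t + 3)(t + 4) vanishes at t ∈ {-4, -3, 4}.
Local minima of P (where P''>0): P(3)=-27. Local minima of Q: Q(-4)=512, Q(4)=-1536.
So the global minimum of F is P(3) + Q(4) − 3 = -27 − 1536 − 3 = -1566, attained at (3, 4).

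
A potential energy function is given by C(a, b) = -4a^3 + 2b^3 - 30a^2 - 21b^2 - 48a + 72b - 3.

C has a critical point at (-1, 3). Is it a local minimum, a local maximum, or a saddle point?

The mixed partial ∂²C/∂a∂b is 0, so the Hessian at any point is diag(C_aa, C_bb) = diag(-12(2a + 5), 6(2b - 7)).
At (-1, 3): H = diag(-36, -6).
Both eigenvalues are negative, so H is negative definite: a local maximum.

local maximum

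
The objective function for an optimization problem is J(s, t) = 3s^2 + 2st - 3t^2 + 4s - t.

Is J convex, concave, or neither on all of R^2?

neither

J is quadratic, so its Hessian is the constant matrix H = [[6, 2], [2, -6]].
det(H) = -40, tr(H) = 0.
det(H) < 0, so H is indefinite: neither convex nor concave.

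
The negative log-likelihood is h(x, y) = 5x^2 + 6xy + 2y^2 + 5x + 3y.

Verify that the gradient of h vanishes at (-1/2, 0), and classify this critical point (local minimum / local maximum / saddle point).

local minimum

∇h = (10x + 6y + 5, 6x + 4y + 3); substituting (-1/2, 0) gives ∇h = (0, 0), so (-1/2, 0) is indeed a critical point.
The Hessian of h is constant: H = [[10, 6], [6, 4]].
det(H) = 10·4 − 6² = 4.
det(H) > 0 and tr(H) = 14 > 0, so H is positive definite and the point is a local minimum.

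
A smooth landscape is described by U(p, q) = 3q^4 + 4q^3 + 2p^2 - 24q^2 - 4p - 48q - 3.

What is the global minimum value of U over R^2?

-117

U(p,q) separates as A(p) + B(q) − 3, so its minimum is min A + min B − 3.
A'(p) = 4p - 4 vanishes at p ∈ {1}; B'(q) = 12(q - 2)(q + 1)(q + 2) vanishes at q ∈ {-2, -1, 2}.
Local minima of A (where A''>0): A(1)=-2. Local minima of B: B(-2)=16, B(2)=-112.
So the global minimum of U is A(1) + B(2) − 3 = -2 − 112 − 3 = -117, attained at (1, 2).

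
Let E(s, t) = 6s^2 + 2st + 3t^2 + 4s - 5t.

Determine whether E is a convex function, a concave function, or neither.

E is quadratic, so its Hessian is the constant matrix H = [[12, 2], [2, 6]].
det(H) = 68, tr(H) = 18.
det(H) > 0 and tr(H) > 0, so H is positive definite everywhere: convex.

convex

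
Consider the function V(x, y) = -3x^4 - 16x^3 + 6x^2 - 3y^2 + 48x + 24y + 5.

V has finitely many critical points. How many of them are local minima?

0

V separates as a function of x plus a function of y, so ∇V=0 decouples.
∂V/∂x = -12(x - 1)(x + 1)(x + 4) = 0 at x ∈ {-4, -1, 1}; ∂V/∂y = -6(y - 4) = 0 at y ∈ {4}.
The Hessian is diagonal: diag(V_xx, V_yy). Second derivatives: V_xx(-4)=-180, V_xx(-1)=72, V_xx(1)=-120; V_yy(4)=-6.
Local minima occur where both diagonal entries positive: none. Count: 0.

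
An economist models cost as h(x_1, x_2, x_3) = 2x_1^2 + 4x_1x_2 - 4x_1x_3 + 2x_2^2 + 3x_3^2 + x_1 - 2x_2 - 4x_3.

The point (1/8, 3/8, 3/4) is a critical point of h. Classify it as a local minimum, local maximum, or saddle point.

The Hessian is constant: H = [[4, 4, -4], [4, 4, 0], [-4, 0, 6]].
Leading principal minors: Δ₁ = 4, Δ₂ = 0, Δ₃ = -64.
The minors fit neither the all-positive nor the alternating-sign pattern, so H is indefinite: a saddle point.

saddle point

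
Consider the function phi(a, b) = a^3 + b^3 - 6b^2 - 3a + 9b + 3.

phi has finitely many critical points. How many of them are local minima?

1

phi separates as a function of a plus a function of b, so ∇phi=0 decouples.
∂phi/∂a = 3(a - 1)(a + 1) = 0 at a ∈ {-1, 1}; ∂phi/∂b = 3(b - 3)(b - 1) = 0 at b ∈ {1, 3}.
The Hessian is diagonal: diag(phi_aa, phi_bb). Second derivatives: phi_aa(-1)=-6, phi_aa(1)=6; phi_bb(1)=-6, phi_bb(3)=6.
Local minima occur where both diagonal entries positive: (1, 3). Count: 1.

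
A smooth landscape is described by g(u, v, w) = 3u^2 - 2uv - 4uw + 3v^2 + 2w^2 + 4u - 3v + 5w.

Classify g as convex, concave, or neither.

convex

g is quadratic, so its Hessian is the constant matrix H = [[6, -2, -4], [-2, 6, 0], [-4, 0, 4]].
Leading principal minors: 6, 32, 32.
All positive ⇒ H ≻ 0 ⇒ convex.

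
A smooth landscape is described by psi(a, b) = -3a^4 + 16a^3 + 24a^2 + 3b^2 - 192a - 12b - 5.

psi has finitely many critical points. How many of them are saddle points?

psi separates as a function of a plus a function of b, so ∇psi=0 decouples.
∂psi/∂a = -12(a - 4)(a - 2)(a + 2) = 0 at a ∈ {-2, 2, 4}; ∂psi/∂b = 6(b - 2) = 0 at b ∈ {2}.
The Hessian is diagonal: diag(psi_aa, psi_bb). Second derivatives: psi_aa(-2)=-288, psi_aa(2)=96, psi_aa(4)=-144; psi_bb(2)=6.
Saddle points occur where the two diagonal entries have opposite signs: (-2, 2), (4, 2). Count: 2.

2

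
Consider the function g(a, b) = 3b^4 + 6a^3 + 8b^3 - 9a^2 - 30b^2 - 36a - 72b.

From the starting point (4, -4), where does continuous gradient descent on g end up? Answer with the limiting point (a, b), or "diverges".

(2, -3)

g is separable, so gradient descent decouples: a follows -∂g/∂a, b follows -∂g/∂b.
∂g/∂a = 18(a - 2)(a + 1); at a=4 this is 180, so a decreases.
∂g/∂b = 12(b - 2)(b + 1)(b + 3); at b=-4 this is -216, so b increases.
a converges to its nearest critical value 2 (a local min of the a-part); b converges to -3. The iterate converges to (2, -3).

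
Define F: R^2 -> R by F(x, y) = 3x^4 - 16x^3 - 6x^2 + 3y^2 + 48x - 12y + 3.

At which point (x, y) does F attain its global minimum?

F(x,y) separates as P(x) + Q(y) + 3, so its minimum is min P + min Q + 3.
P'(x) = 12(x - 4)(x - 1)(x + 1) vanishes at x ∈ {-1, 1, 4}; Q'(y) = 6y - 12 vanishes at y ∈ {2}.
Local minima of P (where P''>0): P(-1)=-35, P(4)=-160. Local minima of Q: Q(2)=-12.
So the global minimum of F is P(4) + Q(2) + 3 = -160 − 12 + 3 = -169, attained at (4, 2).

(4, 2)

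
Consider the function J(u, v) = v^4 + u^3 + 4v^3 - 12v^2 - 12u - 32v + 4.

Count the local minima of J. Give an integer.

2

J separates as a function of u plus a function of v, so ∇J=0 decouples.
∂J/∂u = 3(u - 2)(u + 2) = 0 at u ∈ {-2, 2}; ∂J/∂v = 4(v - 2)(v + 1)(v + 4) = 0 at v ∈ {-4, -1, 2}.
The Hessian is diagonal: diag(J_uu, J_vv). Second derivatives: J_uu(-2)=-12, J_uu(2)=12; J_vv(-4)=72, J_vv(-1)=-36, J_vv(2)=72.
Local minima occur where both diagonal entries positive: (2, -4), (2, 2). Count: 2.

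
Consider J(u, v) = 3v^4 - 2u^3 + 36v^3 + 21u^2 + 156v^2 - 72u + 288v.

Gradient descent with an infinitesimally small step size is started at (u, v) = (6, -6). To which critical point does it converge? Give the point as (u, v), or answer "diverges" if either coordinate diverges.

diverges

J is separable, so gradient descent decouples: u follows -∂J/∂u, v follows -∂J/∂v.
∂J/∂u = -6(u - 4)(u - 3); at u=6 this is -36, so u increases.
∂J/∂v = 12(v + 2)(v + 3)(v + 4); at v=-6 this is -288, so v increases.
The u-coordinate has no critical point in that direction and runs off to infinity.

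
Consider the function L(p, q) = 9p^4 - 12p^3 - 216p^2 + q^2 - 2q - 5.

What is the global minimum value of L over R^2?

L(p,q) separates as A(p) + B(q) − 5, so its minimum is min A + min B − 5.
A'(p) = 36p(p - 4)(p + 3) vanishes at p ∈ {-3, 0, 4}; B'(q) = 2q - 2 vanishes at q ∈ {1}.
Local minima of A (where A''>0): A(-3)=-891, A(4)=-1920. Local minima of B: B(1)=-1.
So the global minimum of L is A(4) + B(1) − 5 = -1920 − 1 − 5 = -1926, attained at (4, 1).

-1926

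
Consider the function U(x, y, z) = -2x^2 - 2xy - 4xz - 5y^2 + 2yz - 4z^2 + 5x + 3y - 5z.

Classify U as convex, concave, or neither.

U is quadratic, so its Hessian is the constant matrix H = [[-4, -2, -4], [-2, -10, 2], [-4, 2, -8]].
Leading principal minors: -4, 36, -80.
Signs alternate −, +, − ⇒ H ≺ 0 ⇒ concave.

concave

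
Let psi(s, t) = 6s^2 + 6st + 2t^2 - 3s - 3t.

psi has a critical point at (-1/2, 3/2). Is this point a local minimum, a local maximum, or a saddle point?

The Hessian of psi is constant: H = [[12, 6], [6, 4]].
det(H) = 12·4 − 6² = 12.
det(H) > 0 and tr(H) = 16 > 0, so H is positive definite and the point is a local minimum.

local minimum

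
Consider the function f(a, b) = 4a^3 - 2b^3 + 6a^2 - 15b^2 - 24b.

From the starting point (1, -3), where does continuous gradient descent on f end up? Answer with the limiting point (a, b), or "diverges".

(0, -4)

f is separable, so gradient descent decouples: a follows -∂f/∂a, b follows -∂f/∂b.
∂f/∂a = 12a(a + 1); at a=1 this is 24, so a decreases.
∂f/∂b = -6(b + 1)(b + 4); at b=-3 this is 12, so b decreases.
a converges to its nearest critical value 0 (a local min of the a-part); b converges to -4. The iterate converges to (0, -4).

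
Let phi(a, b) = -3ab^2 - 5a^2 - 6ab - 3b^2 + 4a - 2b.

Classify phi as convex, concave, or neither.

neither

The term -3ab^2 is cubic, so the Hessian is not constant.
∂²phi/∂b² = -6a - 6, which takes both signs as a varies (negative for sufficiently large a). A diagonal entry of the Hessian changing sign means the Hessian is neither positive- nor negative-semidefinite on all of R^2.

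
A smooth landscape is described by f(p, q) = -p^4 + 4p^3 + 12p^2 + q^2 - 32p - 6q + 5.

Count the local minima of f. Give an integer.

f separates as a function of p plus a function of q, so ∇f=0 decouples.
∂f/∂p = -4(p - 4)(p - 1)(p + 2) = 0 at p ∈ {-2, 1, 4}; ∂f/∂q = 2(q - 3) = 0 at q ∈ {3}.
The Hessian is diagonal: diag(f_pp, f_qq). Second derivatives: f_pp(-2)=-72, f_pp(1)=36, f_pp(4)=-72; f_qq(3)=2.
Local minima occur where both diagonal entries positive: (1, 3). Count: 1.

1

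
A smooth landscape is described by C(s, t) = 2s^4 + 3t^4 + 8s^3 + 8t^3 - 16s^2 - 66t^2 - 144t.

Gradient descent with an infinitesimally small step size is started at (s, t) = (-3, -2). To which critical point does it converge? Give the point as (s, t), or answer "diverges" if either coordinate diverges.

C is separable, so gradient descent decouples: s follows -∂C/∂s, t follows -∂C/∂t.
∂C/∂s = 8s(s - 1)(s + 4); at s=-3 this is 96, so s decreases.
∂C/∂t = 12(t - 3)(t + 1)(t + 4); at t=-2 this is 120, so t decreases.
s converges to its nearest critical value -4 (a local min of the s-part); t converges to -4. The iterate converges to (-4, -4).

(-4, -4)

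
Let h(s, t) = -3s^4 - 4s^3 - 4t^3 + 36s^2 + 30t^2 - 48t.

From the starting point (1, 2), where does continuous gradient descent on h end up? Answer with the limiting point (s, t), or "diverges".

h is separable, so gradient descent decouples: s follows -∂h/∂s, t follows -∂h/∂t.
∂h/∂s = -12s(s - 2)(s + 3); at s=1 this is 48, so s decreases.
∂h/∂t = -12(t - 4)(t - 1); at t=2 this is 24, so t decreases.
s converges to its nearest critical value 0 (a local min of the s-part); t converges to 1. The iterate converges to (0, 1).

(0, 1)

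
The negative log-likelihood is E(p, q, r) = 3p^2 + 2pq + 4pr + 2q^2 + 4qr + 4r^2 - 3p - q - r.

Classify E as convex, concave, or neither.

E is quadratic, so its Hessian is the constant matrix H = [[6, 2, 4], [2, 4, 4], [4, 4, 8]].
Leading principal minors: 6, 20, 64.
All positive ⇒ H ≻ 0 ⇒ convex.

convex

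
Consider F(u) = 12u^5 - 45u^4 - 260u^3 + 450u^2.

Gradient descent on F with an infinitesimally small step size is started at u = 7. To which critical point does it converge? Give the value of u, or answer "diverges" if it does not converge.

5

F'(u) = 60u(u - 5)(u - 1)(u + 3), so F'(7) = 50400.
Gradient descent moves in the -F' direction, i.e. u is decreasing.
The nearest critical point in that direction is u = 5, where F'' = 9600 > 0 (a local minimum). The iterate converges there.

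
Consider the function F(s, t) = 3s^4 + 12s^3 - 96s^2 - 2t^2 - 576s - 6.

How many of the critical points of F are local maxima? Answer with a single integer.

F separates as a function of s plus a function of t, so ∇F=0 decouples.
∂F/∂s = 12(s - 4)(s + 3)(s + 4) = 0 at s ∈ {-4, -3, 4}; ∂F/∂t = -4t = 0 at t ∈ {0}.
The Hessian is diagonal: diag(F_ss, F_tt). Second derivatives: F_ss(-4)=96, F_ss(-3)=-84, F_ss(4)=672; F_tt(0)=-4.
Local maxima occur where both diagonal entries negative: (-3, 0). Count: 1.

1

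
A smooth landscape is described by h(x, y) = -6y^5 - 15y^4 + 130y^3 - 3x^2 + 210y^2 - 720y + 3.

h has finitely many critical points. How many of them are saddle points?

h separates as a function of x plus a function of y, so ∇h=0 decouples.
∂h/∂x = -6x = 0 at x ∈ {0}; ∂h/∂y = -30(y - 3)(y - 1)(y + 2)(y + 4) = 0 at y ∈ {-4, -2, 1, 3}.
The Hessian is diagonal: diag(h_xx, h_yy). Second derivatives: h_xx(0)=-6; h_yy(-4)=2100, h_yy(-2)=-900, h_yy(1)=900, h_yy(3)=-2100.
Saddle points occur where the two diagonal entries have opposite signs: (0, -4), (0, 1). Count: 2.

2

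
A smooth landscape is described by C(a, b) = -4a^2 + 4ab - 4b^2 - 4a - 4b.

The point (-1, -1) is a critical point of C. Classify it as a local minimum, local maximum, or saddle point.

local maximum

The Hessian of C is constant: H = [[-8, 4], [4, -8]].
det(H) = (-8)·(-8) − 4² = 48.
det(H) > 0 and tr(H) = -16 < 0, so H is negative definite and the point is a local maximum.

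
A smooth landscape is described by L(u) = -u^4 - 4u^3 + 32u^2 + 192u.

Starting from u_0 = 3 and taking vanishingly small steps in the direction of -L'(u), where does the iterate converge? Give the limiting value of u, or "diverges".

L'(u) = -4(u - 4)(u + 3)(u + 4), so L'(3) = 168.
Gradient descent moves in the -L' direction, i.e. u is decreasing.
The nearest critical point in that direction is u = -3, where L'' = 28 > 0 (a local minimum). The iterate converges there.

-3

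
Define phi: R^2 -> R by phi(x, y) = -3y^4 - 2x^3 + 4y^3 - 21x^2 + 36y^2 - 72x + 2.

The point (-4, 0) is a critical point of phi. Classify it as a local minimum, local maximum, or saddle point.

The mixed partial ∂²phi/∂x∂y is 0, so the Hessian at any point is diag(phi_xx, phi_yy) = diag(-6(2x + 7), 12(-3y^2 + 2y + 6)).
At (-4, 0): H = diag(6, 72).
Both eigenvalues are positive, so H is positive definite: a local minimum.

local minimum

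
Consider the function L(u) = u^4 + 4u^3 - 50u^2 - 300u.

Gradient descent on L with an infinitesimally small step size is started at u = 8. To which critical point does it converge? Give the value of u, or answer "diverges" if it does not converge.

L'(u) = 4(u - 5)(u + 3)(u + 5), so L'(8) = 1716.
Gradient descent moves in the -L' direction, i.e. u is decreasing.
The nearest critical point in that direction is u = 5, where L'' = 320 > 0 (a local minimum). The iterate converges there.

5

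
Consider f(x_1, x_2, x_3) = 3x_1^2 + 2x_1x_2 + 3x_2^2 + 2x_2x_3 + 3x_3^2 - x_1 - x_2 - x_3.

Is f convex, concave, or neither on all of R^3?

f is quadratic, so its Hessian is the constant matrix H = [[6, 2, 0], [2, 6, 2], [0, 2, 6]].
Leading principal minors: 6, 32, 168.
All positive ⇒ H ≻ 0 ⇒ convex.

convex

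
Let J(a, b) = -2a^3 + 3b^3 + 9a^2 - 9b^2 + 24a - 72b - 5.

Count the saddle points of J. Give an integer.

J separates as a function of a plus a function of b, so ∇J=0 decouples.
∂J/∂a = -6(a - 4)(a + 1) = 0 at a ∈ {-1, 4}; ∂J/∂b = 9(b - 4)(b + 2) = 0 at b ∈ {-2, 4}.
The Hessian is diagonal: diag(J_aa, J_bb). Second derivatives: J_aa(-1)=30, J_aa(4)=-30; J_bb(-2)=-54, J_bb(4)=54.
Saddle points occur where the two diagonal entries have opposite signs: (-1, -2), (4, 4). Count: 2.

2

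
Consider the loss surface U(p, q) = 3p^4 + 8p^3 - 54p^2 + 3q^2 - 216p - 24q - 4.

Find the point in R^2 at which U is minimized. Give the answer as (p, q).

U(p,q) separates as A(p) + B(q) − 4, so its minimum is min A + min B − 4.
A'(p) = 12(p - 3)(p + 2)(p + 3) vanishes at p ∈ {-3, -2, 3}; B'(q) = 6q - 24 vanishes at q ∈ {4}.
Local minima of A (where A''>0): A(-3)=189, A(3)=-675. Local minima of B: B(4)=-48.
So the global minimum of U is A(3) + B(4) − 4 = -675 − 48 − 4 = -727, attained at (3, 4).

(3, 4)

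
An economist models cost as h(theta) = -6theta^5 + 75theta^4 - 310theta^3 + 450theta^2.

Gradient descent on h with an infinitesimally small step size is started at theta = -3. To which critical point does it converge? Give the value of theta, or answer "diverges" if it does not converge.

h'(theta) = -30theta(theta - 5)(theta - 3)(theta - 2), so h'(-3) = -21600.
Gradient descent moves in the -h' direction, i.e. theta is increasing.
The nearest critical point in that direction is theta = 0, where h'' = 900 > 0 (a local minimum). The iterate converges there.

0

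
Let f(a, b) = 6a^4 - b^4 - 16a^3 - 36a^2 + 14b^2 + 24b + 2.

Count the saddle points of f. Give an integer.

f separates as a function of a plus a function of b, so ∇f=0 decouples.
∂f/∂a = 24a(a - 3)(a + 1) = 0 at a ∈ {-1, 0, 3}; ∂f/∂b = -4(b - 3)(b + 1)(b + 2) = 0 at b ∈ {-2, -1, 3}.
The Hessian is diagonal: diag(f_aa, f_bb). Second derivatives: f_aa(-1)=96, f_aa(0)=-72, f_aa(3)=288; f_bb(-2)=-20, f_bb(-1)=16, f_bb(3)=-80.
Saddle points occur where the two diagonal entries have opposite signs: (-1, -2), (-1, 3), (0, -1), (3, -2), (3, 3). Count: 5.

5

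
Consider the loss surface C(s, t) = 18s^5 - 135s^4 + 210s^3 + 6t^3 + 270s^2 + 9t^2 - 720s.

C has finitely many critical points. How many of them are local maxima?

2

C separates as a function of s plus a function of t, so ∇C=0 decouples.
∂C/∂s = 90(s - 4)(s - 2)(s - 1)(s + 1) = 0 at s ∈ {-1, 1, 2, 4}; ∂C/∂t = 18t(t + 1) = 0 at t ∈ {-1, 0}.
The Hessian is diagonal: diag(C_ss, C_tt). Second derivatives: C_ss(-1)=-2700, C_ss(1)=540, C_ss(2)=-540, C_ss(4)=2700; C_tt(-1)=-18, C_tt(0)=18.
Local maxima occur where both diagonal entries negative: (-1, -1), (2, -1). Count: 2.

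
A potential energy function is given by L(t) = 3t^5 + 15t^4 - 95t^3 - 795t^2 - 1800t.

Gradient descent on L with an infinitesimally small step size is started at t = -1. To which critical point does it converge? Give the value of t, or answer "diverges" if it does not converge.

L'(t) = 15(t - 5)(t + 2)(t + 3)(t + 4), so L'(-1) = -540.
Gradient descent moves in the -L' direction, i.e. t is increasing.
The nearest critical point in that direction is t = 5, where L'' = 7560 > 0 (a local minimum). The iterate converges there.

5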